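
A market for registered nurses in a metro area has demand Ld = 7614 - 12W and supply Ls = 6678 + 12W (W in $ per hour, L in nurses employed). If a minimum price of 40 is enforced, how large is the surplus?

Surplus = 24

Evaluating both curves at the floor price 40 gives Ld = 7134, Ls = 7158.
Surplus = Ls - Ld = 7158 - 7134 = 24.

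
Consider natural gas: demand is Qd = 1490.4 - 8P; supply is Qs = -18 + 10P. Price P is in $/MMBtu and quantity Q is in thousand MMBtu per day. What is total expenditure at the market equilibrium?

Set Qd = Qs: 1490.4 - 8P = -18 + 10P, so 1508.4 = 18P and P* = 83.8.
Then Q* = 1490.4 - 8(83.8) = 820.
Total expenditure = P* × Q* = 83.8 × 820 = 68716.

Total expenditure = 68716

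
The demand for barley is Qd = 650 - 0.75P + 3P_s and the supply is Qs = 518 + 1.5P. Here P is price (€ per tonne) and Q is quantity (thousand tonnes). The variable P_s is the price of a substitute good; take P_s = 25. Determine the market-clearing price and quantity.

With P_s = 25, demand is Qd = 725 - 0.75P.
Set Qd = Qs: 725 - 0.75P = 518 + 1.5P, so 207 = 2.25P and P* = 92.
Then Q* = 725 - 0.75(92) = 656.

P* = 92, Q* = 656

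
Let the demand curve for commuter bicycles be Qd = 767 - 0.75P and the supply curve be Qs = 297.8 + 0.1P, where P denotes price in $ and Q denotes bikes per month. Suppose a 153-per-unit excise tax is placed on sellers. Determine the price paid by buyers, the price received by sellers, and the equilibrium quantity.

P_b = 570, P_s = 417, Q = 339.5

The tax drives a wedge P_b - P_s = 153. Substituting P_s = P_b - 153 into supply: Qs = 282.5 + 0.1P_b.
Equate demand and the shifted supply: 767 - 0.75P_b = 282.5 + 0.1P_b, giving 0.85P_b = 484.5, so P_b = 570.
Then P_s = 570 - 153 = 417 and Q = 767 - 0.75(570) = 339.5.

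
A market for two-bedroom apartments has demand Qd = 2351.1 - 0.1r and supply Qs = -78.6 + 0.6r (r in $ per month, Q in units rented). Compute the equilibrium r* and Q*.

r* = 3471, Q* = 2004

At equilibrium Qd = Qs, so 2351.1 - 0.1r = -78.6 + 0.6r; collecting terms, 2429.7 = 0.7r and r* = 3471.
From the demand curve, Q* = 2351.1 - 0.1(3471) = 2004.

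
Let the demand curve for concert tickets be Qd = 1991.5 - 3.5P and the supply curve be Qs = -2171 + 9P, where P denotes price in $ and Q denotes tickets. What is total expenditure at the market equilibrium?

Total expenditure = 275058

At equilibrium Qd = Qs, so 1991.5 - 3.5P = -2171 + 9P; collecting terms, 4162.5 = 12.5P and P* = 333.
Substitute back: Q* = 1991.5 - 3.5(333) = 826.
Total expenditure = P* × Q* = 333 × 826 = 275058.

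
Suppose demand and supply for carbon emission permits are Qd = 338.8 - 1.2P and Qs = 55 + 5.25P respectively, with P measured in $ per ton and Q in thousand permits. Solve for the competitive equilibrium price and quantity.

The market clears where 338.8 - 1.2P = 55 + 5.25P. Rearranging, 6.45P = 283.8, hence P* = 44.
Then Q* = 338.8 - 1.2(44) = 286.

P* = 44, Q* = 286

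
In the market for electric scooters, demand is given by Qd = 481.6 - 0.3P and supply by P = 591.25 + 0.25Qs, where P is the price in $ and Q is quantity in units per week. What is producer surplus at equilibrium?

Inverting to quantity form: Qs = -2365 + 4P.
At equilibrium Qd = Qs, so 481.6 - 0.3P = -2365 + 4P; collecting terms, 2846.6 = 4.3P and P* = 662.
Plugging P* into demand: Q* = 481.6 - 0.3(662) = 283.
Supply choke price (Qs = 0): P = 591.25. Producer surplus = ½ × (662 - 591.25) × 283 = 10011.125.

Producer surplus = 10011.125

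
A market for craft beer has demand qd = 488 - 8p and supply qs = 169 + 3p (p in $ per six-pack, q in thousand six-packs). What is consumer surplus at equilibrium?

Set qd = qs: 488 - 8p = 169 + 3p, so 319 = 11p and p* = 29.
Then q* = 488 - 8(29) = 256.
Demand choke price (qd = 0): p = 488/8 = 61. Consumer surplus = ½ × (61 - 29) × 256 = 4096.

Consumer surplus = 4096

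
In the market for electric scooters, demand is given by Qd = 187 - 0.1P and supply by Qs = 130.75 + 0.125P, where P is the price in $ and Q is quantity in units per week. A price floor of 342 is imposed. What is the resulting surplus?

Surplus = 20.7

At P = 342: Qd = 152.8 and Qs = 173.5.
Surplus = Qs - Qd = 173.5 - 152.8 = 20.7.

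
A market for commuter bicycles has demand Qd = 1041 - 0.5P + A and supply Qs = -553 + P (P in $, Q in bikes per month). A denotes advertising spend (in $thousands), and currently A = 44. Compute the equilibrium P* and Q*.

P* = 1092, Q* = 539

With A = 44, demand is Qd = 1085 - 0.5P.
At equilibrium Qd = Qs, so 1085 - 0.5P = -553 + P; collecting terms, 1638 = 1.5P and P* = 1092.
Plugging P* into demand: Q* = 1085 - 0.5(1092) = 539.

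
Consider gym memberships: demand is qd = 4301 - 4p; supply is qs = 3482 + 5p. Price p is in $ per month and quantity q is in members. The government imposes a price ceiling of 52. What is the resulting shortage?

Shortage = 351

Evaluating both curves at the ceiling price 52 gives qd = 4093, qs = 3742.
Shortage = qd - qs = 4093 - 3742 = 351.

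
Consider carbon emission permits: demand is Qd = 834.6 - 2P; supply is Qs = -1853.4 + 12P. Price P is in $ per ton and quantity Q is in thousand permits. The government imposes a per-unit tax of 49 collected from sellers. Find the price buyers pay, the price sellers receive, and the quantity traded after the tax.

P_b = 234, P_s = 185, Q = 366.6

Sellers keep P_s = P_b - 49 per unit, so supply in terms of the buyer price is Qs = -2441.4 + 12P_b.
Set Qd = Qs: 834.6 - 2P_b = -2441.4 + 12P_b, so 3276 = 14P_b and P_b = 234.
So P_s = 185 and the quantity traded is Q = 834.6 - 2(234) = 366.6.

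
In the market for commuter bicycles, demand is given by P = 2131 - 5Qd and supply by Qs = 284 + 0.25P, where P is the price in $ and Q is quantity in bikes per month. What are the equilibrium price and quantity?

In direct form, Qd = 426.2 - 0.2P.
Set Qd = Qs: 426.2 - 0.2P = 284 + 0.25P, so 142.2 = 0.45P and P* = 316.
Then Q* = 426.2 - 0.2(316) = 363.

P* = 316, Q* = 363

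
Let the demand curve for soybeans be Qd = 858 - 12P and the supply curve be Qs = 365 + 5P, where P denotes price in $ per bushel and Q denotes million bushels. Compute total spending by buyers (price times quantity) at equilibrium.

Set Qd = Qs: 858 - 12P = 365 + 5P, so 493 = 17P and P* = 29.
Plugging P* into demand: Q* = 858 - 12(29) = 510.
Total spending by buyers = P* × Q* = 29 × 510 = 14790.

Total spending by buyers = 14790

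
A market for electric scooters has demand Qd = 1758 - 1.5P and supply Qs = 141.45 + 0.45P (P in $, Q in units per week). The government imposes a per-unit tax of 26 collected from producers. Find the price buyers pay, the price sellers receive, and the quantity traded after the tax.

The tax drives a wedge P_b - P_s = 26. Substituting P_s = P_b - 26 into supply: Qs = 129.75 + 0.45P_b.
Equate demand and the shifted supply: 1758 - 1.5P_b = 129.75 + 0.45P_b, giving 1.95P_b = 1628.25, so P_b = 835.
So P_s = 809 and the quantity traded is Q = 1758 - 1.5(835) = 505.5.

P_b = 835, P_s = 809, Q = 505.5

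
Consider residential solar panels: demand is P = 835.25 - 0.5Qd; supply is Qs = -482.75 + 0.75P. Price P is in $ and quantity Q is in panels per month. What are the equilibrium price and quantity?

P* = 783, Q* = 104.5

In direct form, Qd = 1670.5 - 2P.
Set Qd = Qs: 1670.5 - 2P = -482.75 + 0.75P, so 2153.25 = 2.75P and P* = 783.
Then Q* = 1670.5 - 2(783) = 104.5.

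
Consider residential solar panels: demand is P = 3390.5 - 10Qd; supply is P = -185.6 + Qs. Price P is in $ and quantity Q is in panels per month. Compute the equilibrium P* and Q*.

P* = 139.5, Q* = 325.1

Rewriting in direct form: Qd = 339.05 - 0.1P and Qs = 185.6 + P.
At equilibrium Qd = Qs, so 339.05 - 0.1P = 185.6 + P; collecting terms, 153.45 = 1.1P and P* = 139.5.
Substitute back: Q* = 339.05 - 0.1(139.5) = 325.1.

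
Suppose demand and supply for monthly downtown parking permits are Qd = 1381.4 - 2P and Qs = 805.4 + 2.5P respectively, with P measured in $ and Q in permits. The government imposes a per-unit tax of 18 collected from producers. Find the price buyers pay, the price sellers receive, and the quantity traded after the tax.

P_b = 138, P_s = 120, Q = 1105.4

The tax drives a wedge P_b - P_s = 18. Substituting P_s = P_b - 18 into supply: Qs = 760.4 + 2.5P_b.
Set Qd = Qs: 1381.4 - 2P_b = 760.4 + 2.5P_b, so 621 = 4.5P_b and P_b = 138.
Then P_s = 138 - 18 = 120 and Q = 1381.4 - 2(138) = 1105.4.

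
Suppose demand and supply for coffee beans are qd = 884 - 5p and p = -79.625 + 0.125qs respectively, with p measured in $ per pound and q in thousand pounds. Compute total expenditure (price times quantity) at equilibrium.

Total expenditure = 14991

Solving each curve for q: qs = 637 + 8p.
The market clears where 884 - 5p = 637 + 8p. Rearranging, 13p = 247, hence p* = 19.
Substitute back: q* = 884 - 5(19) = 789.
Total expenditure = p* × q* = 19 × 789 = 14991.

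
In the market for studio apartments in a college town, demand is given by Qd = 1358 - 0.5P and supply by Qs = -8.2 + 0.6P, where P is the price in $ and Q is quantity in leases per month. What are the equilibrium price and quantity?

Equating demand and supply, 1358 - 0.5P = -8.2 + 0.6P gives 1.1P = 1366.2, so P* = 1242.
Plugging P* into demand: Q* = 1358 - 0.5(1242) = 737.

P* = 1242, Q* = 737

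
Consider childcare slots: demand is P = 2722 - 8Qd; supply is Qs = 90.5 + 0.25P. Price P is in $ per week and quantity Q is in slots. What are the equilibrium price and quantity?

P* = 666, Q* = 257

Rewriting in direct form: Qd = 340.25 - 0.125P.
Set Qd = Qs: 340.25 - 0.125P = 90.5 + 0.25P, so 249.75 = 0.375P and P* = 666.
From the demand curve, Q* = 340.25 - 0.125(666) = 257.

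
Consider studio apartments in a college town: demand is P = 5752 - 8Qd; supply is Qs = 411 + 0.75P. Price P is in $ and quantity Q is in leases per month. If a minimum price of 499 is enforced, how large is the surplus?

Surplus = 128.625

Inverting to quantity form: Qd = 719 - 0.125P.
Evaluating both curves at the floor price 499 gives Qd = 656.625, Qs = 785.25.
Surplus = Qs - Qd = 785.25 - 656.625 = 128.625.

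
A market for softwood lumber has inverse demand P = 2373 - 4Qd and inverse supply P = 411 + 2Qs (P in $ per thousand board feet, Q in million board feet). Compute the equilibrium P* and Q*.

Solving each curve for Q: Qd = 593.25 - 0.25P and Qs = -205.5 + 0.5P.
At equilibrium Qd = Qs, so 593.25 - 0.25P = -205.5 + 0.5P; collecting terms, 798.75 = 0.75P and P* = 1065.
Plugging P* into demand: Q* = 593.25 - 0.25(1065) = 327.

P* = 1065, Q* = 327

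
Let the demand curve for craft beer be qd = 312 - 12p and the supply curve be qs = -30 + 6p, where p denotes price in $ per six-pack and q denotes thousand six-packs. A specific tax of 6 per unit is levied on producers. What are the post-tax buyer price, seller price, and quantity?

With a tax of 6 on producers, they supply based on the net price p_s = p_b - 6, so qs = -66 + 6p_b.
Equate demand and the shifted supply: 312 - 12p_b = -66 + 6p_b, giving 18p_b = 378, so p_b = 21.
Then p_s = 21 - 6 = 15 and q = 312 - 12(21) = 60.

p_b = 21, p_s = 15, q = 60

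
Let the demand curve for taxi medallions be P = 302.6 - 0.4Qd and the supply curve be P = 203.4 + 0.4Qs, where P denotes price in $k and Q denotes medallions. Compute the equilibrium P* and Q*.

P* = 253, Q* = 124

Solving each curve for Q: Qd = 756.5 - 2.5P and Qs = -508.5 + 2.5P.
Equating demand and supply, 756.5 - 2.5P = -508.5 + 2.5P gives 5P = 1265, so P* = 253.
Then Q* = 756.5 - 2.5(253) = 124.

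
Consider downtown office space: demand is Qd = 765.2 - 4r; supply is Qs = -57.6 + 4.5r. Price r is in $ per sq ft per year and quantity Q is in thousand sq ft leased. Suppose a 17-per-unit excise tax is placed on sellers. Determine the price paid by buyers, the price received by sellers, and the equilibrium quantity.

r_b = 105.8, r_s = 88.8, Q = 342

Sellers keep r_s = r_b - 17 per unit, so supply in terms of the buyer price is Qs = -134.1 + 4.5r_b.
Set Qd = Qs: 765.2 - 4r_b = -134.1 + 4.5r_b, so 899.3 = 8.5r_b and r_b = 105.8.
So r_s = 88.8 and the quantity traded is Q = 765.2 - 4(105.8) = 342.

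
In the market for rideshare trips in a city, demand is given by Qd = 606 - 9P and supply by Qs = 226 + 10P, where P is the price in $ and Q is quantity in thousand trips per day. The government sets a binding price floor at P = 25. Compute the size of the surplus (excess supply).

Surplus = 95

At P = 25: Qd = 381 and Qs = 476.
Surplus = Qs - Qd = 476 - 381 = 95.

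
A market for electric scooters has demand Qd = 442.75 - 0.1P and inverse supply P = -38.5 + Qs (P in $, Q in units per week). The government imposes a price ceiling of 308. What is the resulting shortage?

Inverting to quantity form: Qs = 38.5 + P.
With P fixed at 308, quantity demanded is 411.95 and quantity supplied is 346.5.
Shortage = Qd - Qs = 411.95 - 346.5 = 65.45.

Shortage = 65.45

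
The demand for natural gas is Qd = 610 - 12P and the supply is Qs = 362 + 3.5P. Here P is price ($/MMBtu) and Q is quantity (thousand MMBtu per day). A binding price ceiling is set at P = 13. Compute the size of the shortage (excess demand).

At P = 13: Qd = 454 and Qs = 407.5.
Shortage = Qd - Qs = 454 - 407.5 = 46.5.

Shortage = 46.5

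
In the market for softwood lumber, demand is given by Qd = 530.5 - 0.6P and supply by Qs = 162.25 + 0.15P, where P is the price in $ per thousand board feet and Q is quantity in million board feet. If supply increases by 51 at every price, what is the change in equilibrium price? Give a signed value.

ΔP = -68

The market clears where 530.5 - 0.6P = 162.25 + 0.15P. Rearranging, 0.75P = 368.25, hence P* = 491.
From the demand curve, Q* = 530.5 - 0.6(491) = 235.9.
After the shift, supply is Qs = 213.25 + 0.15P.
The new intersection has 317.25 = 0.75P, i.e. P = 423, Q = 276.7.
ΔP = 423 - 491 = -68.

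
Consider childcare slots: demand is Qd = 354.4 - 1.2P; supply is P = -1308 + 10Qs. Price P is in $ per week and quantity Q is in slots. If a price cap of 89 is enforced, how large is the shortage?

Solving each curve for Q: Qs = 130.8 + 0.1P.
With P fixed at 89, quantity demanded is 247.6 and quantity supplied is 139.7.
Shortage = Qd - Qs = 247.6 - 139.7 = 107.9.

Shortage = 107.9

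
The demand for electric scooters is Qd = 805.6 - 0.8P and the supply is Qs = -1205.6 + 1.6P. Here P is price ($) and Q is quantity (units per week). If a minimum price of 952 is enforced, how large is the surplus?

Surplus = 273.6

At P = 952: Qd = 44 and Qs = 317.6.
Surplus = Qs - Qd = 317.6 - 44 = 273.6.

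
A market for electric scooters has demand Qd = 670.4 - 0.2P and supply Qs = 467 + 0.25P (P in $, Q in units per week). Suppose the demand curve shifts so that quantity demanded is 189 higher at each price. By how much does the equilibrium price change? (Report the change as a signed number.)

ΔP = 420

At equilibrium Qd = Qs, so 670.4 - 0.2P = 467 + 0.25P; collecting terms, 203.4 = 0.45P and P* = 452.
Then Q* = 670.4 - 0.2(452) = 580.
After the shift, demand is Qd = 859.4 - 0.2P.
Re-solving, 0.45P = 392.4 gives P = 872 and Q = 685.
ΔP = 872 - 452 = 420.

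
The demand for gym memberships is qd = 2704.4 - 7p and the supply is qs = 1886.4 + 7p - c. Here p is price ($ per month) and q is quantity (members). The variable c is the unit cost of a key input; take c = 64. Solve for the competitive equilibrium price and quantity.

With c = 64, supply is qs = 1822.4 + 7p.
Equating demand and supply, 2704.4 - 7p = 1822.4 + 7p gives 14p = 882, so p* = 63.
Substitute back: q* = 2704.4 - 7(63) = 2263.4.

p* = 63, q* = 2263.4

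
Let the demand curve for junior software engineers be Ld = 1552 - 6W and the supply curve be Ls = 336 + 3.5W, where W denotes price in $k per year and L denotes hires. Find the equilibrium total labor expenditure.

Total labor expenditure = 100352

Set Ld = Ls: 1552 - 6W = 336 + 3.5W, so 1216 = 9.5W and W* = 128.
Substitute back: L* = 1552 - 6(128) = 784.
Total labor expenditure = W* × L* = 128 × 784 = 100352.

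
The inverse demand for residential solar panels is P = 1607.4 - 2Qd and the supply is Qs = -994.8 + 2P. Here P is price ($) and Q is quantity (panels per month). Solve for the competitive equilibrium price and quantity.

Inverting to quantity form: Qd = 803.7 - 0.5P.
Equating demand and supply, 803.7 - 0.5P = -994.8 + 2P gives 2.5P = 1798.5, so P* = 719.4.
From the demand curve, Q* = 803.7 - 0.5(719.4) = 444.

P* = 719.4, Q* = 444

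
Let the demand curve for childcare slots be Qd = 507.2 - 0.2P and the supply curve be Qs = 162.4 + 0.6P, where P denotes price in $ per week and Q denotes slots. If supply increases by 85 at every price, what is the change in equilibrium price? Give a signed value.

The market clears where 507.2 - 0.2P = 162.4 + 0.6P. Rearranging, 0.8P = 344.8, hence P* = 431.
Substitute back: Q* = 507.2 - 0.2(431) = 421.
After the shift, supply is Qs = 247.4 + 0.6P.
New equilibrium: 259.8 = 0.8P, so P = 324.75 and Q = 442.25.
ΔP = 324.75 - 431 = -106.25.

ΔP = -106.25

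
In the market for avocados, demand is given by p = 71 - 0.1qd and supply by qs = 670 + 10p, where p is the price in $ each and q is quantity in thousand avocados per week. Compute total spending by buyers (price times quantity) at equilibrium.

Solving each curve for q: qd = 710 - 10p.
At equilibrium qd = qs, so 710 - 10p = 670 + 10p; collecting terms, 40 = 20p and p* = 2.
Plugging p* into demand: q* = 710 - 10(2) = 690.
Total spending by buyers = p* × q* = 2 × 690 = 1380.

Total spending by buyers = 1380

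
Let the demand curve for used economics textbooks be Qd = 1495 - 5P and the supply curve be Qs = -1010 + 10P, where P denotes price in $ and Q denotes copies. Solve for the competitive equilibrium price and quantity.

P* = 167, Q* = 660

The market clears where 1495 - 5P = -1010 + 10P. Rearranging, 15P = 2505, hence P* = 167.
Plugging P* into demand: Q* = 1495 - 5(167) = 660.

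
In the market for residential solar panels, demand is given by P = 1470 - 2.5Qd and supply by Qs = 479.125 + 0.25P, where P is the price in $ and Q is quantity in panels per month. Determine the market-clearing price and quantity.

P* = 167.5, Q* = 521

Rewriting in direct form: Qd = 588 - 0.4P.
Set Qd = Qs: 588 - 0.4P = 479.125 + 0.25P, so 108.875 = 0.65P and P* = 167.5.
From the demand curve, Q* = 588 - 0.4(167.5) = 521.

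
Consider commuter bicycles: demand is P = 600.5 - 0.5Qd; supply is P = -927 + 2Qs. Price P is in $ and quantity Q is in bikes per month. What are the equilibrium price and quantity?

P* = 295, Q* = 611

In direct form, Qd = 1201 - 2P and Qs = 463.5 + 0.5P.
Equating demand and supply, 1201 - 2P = 463.5 + 0.5P gives 2.5P = 737.5, so P* = 295.
Plugging P* into demand: Q* = 1201 - 2(295) = 611.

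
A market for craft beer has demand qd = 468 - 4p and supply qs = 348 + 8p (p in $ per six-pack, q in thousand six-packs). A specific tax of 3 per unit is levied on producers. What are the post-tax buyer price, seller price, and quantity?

The tax drives a wedge p_b - p_s = 3. Substituting p_s = p_b - 3 into supply: qs = 324 + 8p_b.
Set qd = qs: 468 - 4p_b = 324 + 8p_b, so 144 = 12p_b and p_b = 12.
So p_s = 9 and the quantity traded is q = 468 - 4(12) = 420.

p_b = 12, p_s = 9, q = 420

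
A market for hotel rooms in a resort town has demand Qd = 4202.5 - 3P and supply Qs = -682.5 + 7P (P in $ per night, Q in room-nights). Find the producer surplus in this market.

The market clears where 4202.5 - 3P = -682.5 + 7P. Rearranging, 10P = 4885, hence P* = 488.5.
From the demand curve, Q* = 4202.5 - 3(488.5) = 2737.
Supply choke price (Qs = 0): P = 97.5. Producer surplus = ½ × (488.5 - 97.5) × 2737 = 535083.5.

Producer surplus = 535083.5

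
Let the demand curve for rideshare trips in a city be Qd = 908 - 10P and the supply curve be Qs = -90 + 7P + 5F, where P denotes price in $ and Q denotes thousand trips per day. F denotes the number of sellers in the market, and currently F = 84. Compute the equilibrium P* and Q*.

With F = 84, supply is Qs = 330 + 7P.
At equilibrium Qd = Qs, so 908 - 10P = 330 + 7P; collecting terms, 578 = 17P and P* = 34.
Substitute back: Q* = 908 - 10(34) = 568.

P* = 34, Q* = 568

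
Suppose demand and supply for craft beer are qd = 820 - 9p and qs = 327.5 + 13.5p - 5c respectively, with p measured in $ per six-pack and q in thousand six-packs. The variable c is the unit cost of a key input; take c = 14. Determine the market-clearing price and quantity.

p* = 25, q* = 595

With c = 14, supply is qs = 257.5 + 13.5p.
The market clears where 820 - 9p = 257.5 + 13.5p. Rearranging, 22.5p = 562.5, hence p* = 25.
From the demand curve, q* = 820 - 9(25) = 595.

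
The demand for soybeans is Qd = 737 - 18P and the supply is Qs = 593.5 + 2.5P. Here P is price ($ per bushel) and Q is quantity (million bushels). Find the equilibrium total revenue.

Total revenue = 4277

Equating demand and supply, 737 - 18P = 593.5 + 2.5P gives 20.5P = 143.5, so P* = 7.
Plugging P* into demand: Q* = 737 - 18(7) = 611.
Total revenue = P* × Q* = 7 × 611 = 4277.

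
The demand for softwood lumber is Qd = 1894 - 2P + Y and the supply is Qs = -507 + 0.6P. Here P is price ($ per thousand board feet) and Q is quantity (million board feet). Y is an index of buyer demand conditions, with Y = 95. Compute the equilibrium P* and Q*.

With Y = 95, demand is Qd = 1989 - 2P.
The market clears where 1989 - 2P = -507 + 0.6P. Rearranging, 2.6P = 2496, hence P* = 960.
Then Q* = 1989 - 2(960) = 69.

P* = 960, Q* = 69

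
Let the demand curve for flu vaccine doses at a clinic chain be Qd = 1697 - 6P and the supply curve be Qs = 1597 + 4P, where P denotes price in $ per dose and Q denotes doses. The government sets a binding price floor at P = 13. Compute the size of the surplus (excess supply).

With P fixed at 13, quantity demanded is 1619 and quantity supplied is 1649.
Surplus = Qs - Qd = 1649 - 1619 = 30.

Surplus = 30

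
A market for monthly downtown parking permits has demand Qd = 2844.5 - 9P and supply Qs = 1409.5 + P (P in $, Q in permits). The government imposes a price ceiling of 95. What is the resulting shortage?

Evaluating both curves at the ceiling price 95 gives Qd = 1989.5, Qs = 1504.5.
Shortage = Qd - Qs = 1989.5 - 1504.5 = 485.

Shortage = 485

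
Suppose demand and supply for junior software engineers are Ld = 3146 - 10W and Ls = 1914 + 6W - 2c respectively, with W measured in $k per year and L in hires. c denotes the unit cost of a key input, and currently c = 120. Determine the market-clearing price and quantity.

With c = 120, supply is Ls = 1674 + 6W.
The market clears where 3146 - 10W = 1674 + 6W. Rearranging, 16W = 1472, hence W* = 92.
Substitute back: L* = 3146 - 10(92) = 2226.

W* = 92, L* = 2226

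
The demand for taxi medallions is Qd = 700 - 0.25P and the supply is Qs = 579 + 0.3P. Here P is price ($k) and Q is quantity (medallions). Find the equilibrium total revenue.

The market clears where 700 - 0.25P = 579 + 0.3P. Rearranging, 0.55P = 121, hence P* = 220.
Plugging P* into demand: Q* = 700 - 0.25(220) = 645.
Total revenue = P* × Q* = 220 × 645 = 141900.

Total revenue = 141900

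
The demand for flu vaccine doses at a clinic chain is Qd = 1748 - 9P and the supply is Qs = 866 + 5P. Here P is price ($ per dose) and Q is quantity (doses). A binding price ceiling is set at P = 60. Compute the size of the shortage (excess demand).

At P = 60: Qd = 1208 and Qs = 1166.
Shortage = Qd - Qs = 1208 - 1166 = 42.

Shortage = 42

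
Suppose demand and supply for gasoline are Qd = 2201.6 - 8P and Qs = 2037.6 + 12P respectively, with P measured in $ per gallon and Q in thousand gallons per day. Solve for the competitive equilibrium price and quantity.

Set Qd = Qs: 2201.6 - 8P = 2037.6 + 12P, so 164 = 20P and P* = 8.2.
Substitute back: Q* = 2201.6 - 8(8.2) = 2136.

P* = 8.2, Q* = 2136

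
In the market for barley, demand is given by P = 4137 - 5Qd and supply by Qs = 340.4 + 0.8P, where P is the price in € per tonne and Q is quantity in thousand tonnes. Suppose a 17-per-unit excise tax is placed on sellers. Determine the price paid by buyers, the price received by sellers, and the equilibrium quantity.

P_b = 500.6, P_s = 483.6, Q = 727.28

Solving each curve for Q: Qd = 827.4 - 0.2P.
With a tax of 17 on sellers, they supply based on the net price P_s = P_b - 17, so Qs = 326.8 + 0.8P_b.
Set Qd = Qs: 827.4 - 0.2P_b = 326.8 + 0.8P_b, so 500.6 = P_b and P_b = 500.6.
So P_s = 483.6 and the quantity traded is Q = 827.4 - 0.2(500.6) = 727.28.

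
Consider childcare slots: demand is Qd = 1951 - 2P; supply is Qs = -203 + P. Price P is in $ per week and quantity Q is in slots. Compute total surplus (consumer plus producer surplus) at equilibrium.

Total surplus = 198918.75

The market clears where 1951 - 2P = -203 + P. Rearranging, 3P = 2154, hence P* = 718.
From the demand curve, Q* = 1951 - 2(718) = 515.
Demand choke price = 975.5; supply choke price = 203. CS = ½(975.5 - 718)(515) = 66306.25; PS = ½(718 - 203)(515) = 132612.5. Total surplus = 198918.75.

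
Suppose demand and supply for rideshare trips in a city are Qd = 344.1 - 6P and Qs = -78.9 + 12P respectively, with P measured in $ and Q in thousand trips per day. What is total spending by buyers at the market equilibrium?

Total spending by buyers = 4772.85

The market clears where 344.1 - 6P = -78.9 + 12P. Rearranging, 18P = 423, hence P* = 23.5.
Plugging P* into demand: Q* = 344.1 - 6(23.5) = 203.1.
Total spending by buyers = P* × Q* = 23.5 × 203.1 = 4772.85.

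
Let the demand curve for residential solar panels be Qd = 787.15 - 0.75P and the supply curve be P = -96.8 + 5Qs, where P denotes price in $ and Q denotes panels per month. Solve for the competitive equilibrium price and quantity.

Inverting to quantity form: Qs = 19.36 + 0.2P.
At equilibrium Qd = Qs, so 787.15 - 0.75P = 19.36 + 0.2P; collecting terms, 767.79 = 0.95P and P* = 808.2.
From the demand curve, Q* = 787.15 - 0.75(808.2) = 181.

P* = 808.2, Q* = 181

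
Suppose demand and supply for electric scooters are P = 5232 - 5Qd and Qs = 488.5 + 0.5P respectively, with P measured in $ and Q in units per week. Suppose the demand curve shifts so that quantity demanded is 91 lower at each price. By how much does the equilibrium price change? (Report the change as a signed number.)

ΔP = -130

Inverting to quantity form: Qd = 1046.4 - 0.2P.
Equating demand and supply, 1046.4 - 0.2P = 488.5 + 0.5P gives 0.7P = 557.9, so P* = 797.
Substitute back: Q* = 1046.4 - 0.2(797) = 887.
After the shift, demand is Qd = 955.4 - 0.2P.
New equilibrium: 466.9 = 0.7P, so P = 667 and Q = 822.
ΔP = 667 - 797 = -130.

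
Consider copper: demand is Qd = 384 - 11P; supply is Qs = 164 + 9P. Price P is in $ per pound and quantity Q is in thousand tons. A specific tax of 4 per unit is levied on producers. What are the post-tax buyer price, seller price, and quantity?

P_b = 12.8, P_s = 8.8, Q = 243.2

Producers keep P_s = P_b - 4 per unit, so supply in terms of the buyer price is Qs = 128 + 9P_b.
Set Qd = Qs: 384 - 11P_b = 128 + 9P_b, so 256 = 20P_b and P_b = 12.8.
So P_s = 8.8 and the quantity traded is Q = 384 - 11(12.8) = 243.2.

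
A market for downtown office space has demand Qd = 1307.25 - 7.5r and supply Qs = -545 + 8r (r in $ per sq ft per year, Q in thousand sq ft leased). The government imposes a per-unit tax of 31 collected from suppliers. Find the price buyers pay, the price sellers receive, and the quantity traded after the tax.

r_b = 135.5, r_s = 104.5, Q = 291

With a tax of 31 on suppliers, they supply based on the net price r_s = r_b - 31, so Qs = -793 + 8r_b.
Equate demand and the shifted supply: 1307.25 - 7.5r_b = -793 + 8r_b, giving 15.5r_b = 2100.25, so r_b = 135.5.
Then r_s = 135.5 - 31 = 104.5 and Q = 1307.25 - 7.5(135.5) = 291.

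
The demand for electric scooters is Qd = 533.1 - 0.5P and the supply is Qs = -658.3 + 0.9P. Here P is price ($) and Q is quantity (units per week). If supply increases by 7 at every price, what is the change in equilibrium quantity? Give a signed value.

ΔQ = 2.5

At equilibrium Qd = Qs, so 533.1 - 0.5P = -658.3 + 0.9P; collecting terms, 1191.4 = 1.4P and P* = 851.
Plugging P* into demand: Q* = 533.1 - 0.5(851) = 107.6.
After the shift, supply is Qs = -651.3 + 0.9P.
Re-solving, 1.4P = 1184.4 gives P = 846 and Q = 110.1.
ΔQ = 110.1 - 107.6 = 2.5.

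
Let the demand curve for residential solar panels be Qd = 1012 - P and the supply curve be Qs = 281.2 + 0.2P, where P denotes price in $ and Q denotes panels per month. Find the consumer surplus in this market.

The market clears where 1012 - P = 281.2 + 0.2P. Rearranging, 1.2P = 730.8, hence P* = 609.
Plugging P* into demand: Q* = 1012 - 609 = 403.
Demand choke price (Qd = 0): P = 1012. Consumer surplus = ½ × (1012 - 609) × 403 = 81204.5.

Consumer surplus = 81204.5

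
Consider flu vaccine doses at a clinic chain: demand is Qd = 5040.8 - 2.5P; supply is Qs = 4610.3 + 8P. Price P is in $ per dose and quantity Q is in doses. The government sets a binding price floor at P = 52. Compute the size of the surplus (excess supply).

At P = 52: Qd = 4910.8 and Qs = 5026.3.
Surplus = Qs - Qd = 5026.3 - 4910.8 = 115.5.

Surplus = 115.5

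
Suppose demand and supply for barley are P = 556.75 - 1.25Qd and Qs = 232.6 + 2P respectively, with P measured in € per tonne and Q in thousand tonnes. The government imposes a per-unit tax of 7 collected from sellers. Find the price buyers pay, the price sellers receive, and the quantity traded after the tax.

Inverting to quantity form: Qd = 445.4 - 0.8P.
Sellers keep P_s = P_b - 7 per unit, so supply in terms of the buyer price is Qs = 218.6 + 2P_b.
Market clearing requires 445.4 - 0.8P_b = 218.6 + 2P_b; hence 226.8 = 2.8P_b and P_b = 81.
So P_s = 74 and the quantity traded is Q = 445.4 - 0.8(81) = 380.6.

P_b = 81, P_s = 74, Q = 380.6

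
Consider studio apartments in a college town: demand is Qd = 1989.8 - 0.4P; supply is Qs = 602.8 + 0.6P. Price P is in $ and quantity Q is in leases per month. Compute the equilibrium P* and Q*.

Equating demand and supply, 1989.8 - 0.4P = 602.8 + 0.6P gives P = 1387, so P* = 1387.
Then Q* = 1989.8 - 0.4(1387) = 1435.

P* = 1387, Q* = 1435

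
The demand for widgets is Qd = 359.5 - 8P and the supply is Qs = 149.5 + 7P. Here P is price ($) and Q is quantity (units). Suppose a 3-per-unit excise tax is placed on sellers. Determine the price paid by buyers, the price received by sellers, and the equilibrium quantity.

P_b = 15.4, P_s = 12.4, Q = 236.3

The tax drives a wedge P_b - P_s = 3. Substituting P_s = P_b - 3 into supply: Qs = 128.5 + 7P_b.
Equate demand and the shifted supply: 359.5 - 8P_b = 128.5 + 7P_b, giving 15P_b = 231, so P_b = 15.4.
Then P_s = 15.4 - 3 = 12.4 and Q = 359.5 - 8(15.4) = 236.3.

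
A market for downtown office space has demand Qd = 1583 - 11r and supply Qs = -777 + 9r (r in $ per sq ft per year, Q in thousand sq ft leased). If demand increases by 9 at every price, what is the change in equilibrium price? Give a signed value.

Set Qd = Qs: 1583 - 11r = -777 + 9r, so 2360 = 20r and r* = 118.
Substitute back: Q* = 1583 - 11(118) = 285.
After the shift, demand is Qd = 1592 - 11r.
Re-solving, 20r = 2369 gives r = 118.45 and Q = 289.05.
Δr = 118.45 - 118 = 0.45.

Δr = 0.45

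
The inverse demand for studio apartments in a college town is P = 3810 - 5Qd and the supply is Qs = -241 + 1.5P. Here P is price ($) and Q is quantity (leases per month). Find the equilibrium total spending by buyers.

Total spending by buyers = 379960

In direct form, Qd = 762 - 0.2P.
At equilibrium Qd = Qs, so 762 - 0.2P = -241 + 1.5P; collecting terms, 1003 = 1.7P and P* = 590.
Then Q* = 762 - 0.2(590) = 644.
Total spending by buyers = P* × Q* = 590 × 644 = 379960.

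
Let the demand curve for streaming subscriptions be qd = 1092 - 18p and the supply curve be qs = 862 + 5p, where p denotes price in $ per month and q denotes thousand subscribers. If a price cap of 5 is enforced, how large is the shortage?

At p = 5: qd = 1002 and qs = 887.
Shortage = qd - qs = 1002 - 887 = 115.

Shortage = 115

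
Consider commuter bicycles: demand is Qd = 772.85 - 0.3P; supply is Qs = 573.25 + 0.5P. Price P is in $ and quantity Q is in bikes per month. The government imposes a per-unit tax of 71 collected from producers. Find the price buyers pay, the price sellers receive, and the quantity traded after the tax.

With a tax of 71 on producers, they supply based on the net price P_s = P_b - 71, so Qs = 537.75 + 0.5P_b.
Set Qd = Qs: 772.85 - 0.3P_b = 537.75 + 0.5P_b, so 235.1 = 0.8P_b and P_b = 293.875.
Then P_s = 293.875 - 71 = 222.875 and Q = 772.85 - 0.3(293.875) = 684.6875.

P_b = 293.875, P_s = 222.875, Q = 684.6875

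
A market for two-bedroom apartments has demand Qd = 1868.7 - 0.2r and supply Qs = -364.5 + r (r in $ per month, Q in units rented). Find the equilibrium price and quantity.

The market clears where 1868.7 - 0.2r = -364.5 + r. Rearranging, 1.2r = 2233.2, hence r* = 1861.
From the demand curve, Q* = 1868.7 - 0.2(1861) = 1496.5.

r* = 1861, Q* = 1496.5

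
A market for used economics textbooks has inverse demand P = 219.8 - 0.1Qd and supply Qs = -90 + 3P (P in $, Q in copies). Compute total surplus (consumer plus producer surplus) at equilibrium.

Total surplus = 41566.2

Rewriting in direct form: Qd = 2198 - 10P.
The market clears where 2198 - 10P = -90 + 3P. Rearranging, 13P = 2288, hence P* = 176.
From the demand curve, Q* = 2198 - 10(176) = 438.
Demand choke price = 219.8; supply choke price = 30. CS = ½(219.8 - 176)(438) = 9592.2; PS = ½(176 - 30)(438) = 31974. Total surplus = 41566.2.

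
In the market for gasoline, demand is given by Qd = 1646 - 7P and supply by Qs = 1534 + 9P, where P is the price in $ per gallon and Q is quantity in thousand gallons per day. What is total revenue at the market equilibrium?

Total revenue = 11179

Set Qd = Qs: 1646 - 7P = 1534 + 9P, so 112 = 16P and P* = 7.
From the demand curve, Q* = 1646 - 7(7) = 1597.
Total revenue = P* × Q* = 7 × 1597 = 11179.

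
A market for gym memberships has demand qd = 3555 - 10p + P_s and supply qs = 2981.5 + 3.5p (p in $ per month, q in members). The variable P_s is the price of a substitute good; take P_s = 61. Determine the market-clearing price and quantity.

With P_s = 61, demand is qd = 3616 - 10p.
Set qd = qs: 3616 - 10p = 2981.5 + 3.5p, so 634.5 = 13.5p and p* = 47.
Then q* = 3616 - 10(47) = 3146.

p* = 47, q* = 3146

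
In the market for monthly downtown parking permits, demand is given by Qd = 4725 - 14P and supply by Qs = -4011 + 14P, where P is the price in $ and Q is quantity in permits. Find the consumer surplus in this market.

Consumer surplus = 4551.75

At equilibrium Qd = Qs, so 4725 - 14P = -4011 + 14P; collecting terms, 8736 = 28P and P* = 312.
Plugging P* into demand: Q* = 4725 - 14(312) = 357.
Demand choke price (Qd = 0): P = 4725/14 = 337.5. Consumer surplus = ½ × (337.5 - 312) × 357 = 4551.75.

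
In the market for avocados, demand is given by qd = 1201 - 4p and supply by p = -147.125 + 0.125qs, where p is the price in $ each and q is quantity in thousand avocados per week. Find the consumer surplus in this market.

Consumer surplus = 177906.125

Rewriting in direct form: qs = 1177 + 8p.
At equilibrium qd = qs, so 1201 - 4p = 1177 + 8p; collecting terms, 24 = 12p and p* = 2.
From the demand curve, q* = 1201 - 4(2) = 1193.
Demand choke price (qd = 0): p = 1201/4 = 300.25. Consumer surplus = ½ × (300.25 - 2) × 1193 = 177906.125.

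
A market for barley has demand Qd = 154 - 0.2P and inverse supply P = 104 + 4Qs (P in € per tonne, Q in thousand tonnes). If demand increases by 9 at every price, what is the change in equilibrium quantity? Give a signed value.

In direct form, Qs = -26 + 0.25P.
The market clears where 154 - 0.2P = -26 + 0.25P. Rearranging, 0.45P = 180, hence P* = 400.
From the demand curve, Q* = 154 - 0.2(400) = 74.
After the shift, demand is Qd = 163 - 0.2P.
The new intersection has 189 = 0.45P, i.e. P = 420, Q = 79.
ΔQ = 79 - 74 = 5.

ΔQ = 5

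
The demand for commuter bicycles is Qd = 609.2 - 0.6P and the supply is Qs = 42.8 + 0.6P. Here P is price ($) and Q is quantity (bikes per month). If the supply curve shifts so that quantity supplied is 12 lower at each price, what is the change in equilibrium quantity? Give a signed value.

ΔQ = -6

At equilibrium Qd = Qs, so 609.2 - 0.6P = 42.8 + 0.6P; collecting terms, 566.4 = 1.2P and P* = 472.
Plugging P* into demand: Q* = 609.2 - 0.6(472) = 326.
After the shift, supply is Qs = 30.8 + 0.6P.
New equilibrium: 578.4 = 1.2P, so P = 482 and Q = 320.
ΔQ = 320 - 326 = -6.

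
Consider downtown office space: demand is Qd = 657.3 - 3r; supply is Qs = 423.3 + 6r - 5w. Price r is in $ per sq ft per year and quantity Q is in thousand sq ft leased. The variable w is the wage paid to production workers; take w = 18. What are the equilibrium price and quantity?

With w = 18, supply is Qs = 333.3 + 6r.
Set Qd = Qs: 657.3 - 3r = 333.3 + 6r, so 324 = 9r and r* = 36.
Substitute back: Q* = 657.3 - 3(36) = 549.3.

r* = 36, Q* = 549.3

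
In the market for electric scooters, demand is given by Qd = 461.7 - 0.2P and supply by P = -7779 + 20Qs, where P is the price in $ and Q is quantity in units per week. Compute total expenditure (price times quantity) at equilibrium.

Total expenditure = 117418.5

Rewriting in direct form: Qs = 388.95 + 0.05P.
The market clears where 461.7 - 0.2P = 388.95 + 0.05P. Rearranging, 0.25P = 72.75, hence P* = 291.
From the demand curve, Q* = 461.7 - 0.2(291) = 403.5.
Total expenditure = P* × Q* = 291 × 403.5 = 117418.5.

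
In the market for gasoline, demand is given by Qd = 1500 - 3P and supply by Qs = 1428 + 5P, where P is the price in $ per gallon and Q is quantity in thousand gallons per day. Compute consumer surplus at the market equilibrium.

Consumer surplus = 361621.5

Set Qd = Qs: 1500 - 3P = 1428 + 5P, so 72 = 8P and P* = 9.
Substitute back: Q* = 1500 - 3(9) = 1473.
Demand choke price (Qd = 0): P = 1500/3 = 500. Consumer surplus = ½ × (500 - 9) × 1473 = 361621.5.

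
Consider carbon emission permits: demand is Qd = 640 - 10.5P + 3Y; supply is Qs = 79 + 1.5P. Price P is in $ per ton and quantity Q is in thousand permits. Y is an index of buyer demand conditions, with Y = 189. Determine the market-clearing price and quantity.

P* = 94, Q* = 220

With Y = 189, demand is Qd = 1207 - 10.5P.
The market clears where 1207 - 10.5P = 79 + 1.5P. Rearranging, 12P = 1128, hence P* = 94.
Then Q* = 1207 - 10.5(94) = 220.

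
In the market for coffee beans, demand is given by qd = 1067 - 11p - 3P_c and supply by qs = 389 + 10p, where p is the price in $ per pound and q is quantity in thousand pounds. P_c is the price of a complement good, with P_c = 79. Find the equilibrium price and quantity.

With P_c = 79, demand is qd = 830 - 11p.
At equilibrium qd = qs, so 830 - 11p = 389 + 10p; collecting terms, 441 = 21p and p* = 21.
Then q* = 830 - 11(21) = 599.

p* = 21, q* = 599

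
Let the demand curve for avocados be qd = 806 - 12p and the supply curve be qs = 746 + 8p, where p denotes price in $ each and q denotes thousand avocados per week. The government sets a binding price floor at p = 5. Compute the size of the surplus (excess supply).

At p = 5: qd = 746 and qs = 786.
Surplus = qs - qd = 786 - 746 = 40.

Surplus = 40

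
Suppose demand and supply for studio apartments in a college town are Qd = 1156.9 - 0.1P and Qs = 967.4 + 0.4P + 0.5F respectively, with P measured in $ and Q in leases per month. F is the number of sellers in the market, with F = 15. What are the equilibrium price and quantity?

P* = 364, Q* = 1120.5

With F = 15, supply is Qs = 974.9 + 0.4P.
The market clears where 1156.9 - 0.1P = 974.9 + 0.4P. Rearranging, 0.5P = 182, hence P* = 364.
Substitute back: Q* = 1156.9 - 0.1(364) = 1120.5.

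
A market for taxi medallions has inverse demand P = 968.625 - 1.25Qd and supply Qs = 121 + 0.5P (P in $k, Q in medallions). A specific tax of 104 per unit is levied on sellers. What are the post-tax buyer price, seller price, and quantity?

P_b = 543, P_s = 439, Q = 340.5

Inverting to quantity form: Qd = 774.9 - 0.8P.
The tax drives a wedge P_b - P_s = 104. Substituting P_s = P_b - 104 into supply: Qs = 69 + 0.5P_b.
Set Qd = Qs: 774.9 - 0.8P_b = 69 + 0.5P_b, so 705.9 = 1.3P_b and P_b = 543.
Then P_s = 543 - 104 = 439 and Q = 774.9 - 0.8(543) = 340.5.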